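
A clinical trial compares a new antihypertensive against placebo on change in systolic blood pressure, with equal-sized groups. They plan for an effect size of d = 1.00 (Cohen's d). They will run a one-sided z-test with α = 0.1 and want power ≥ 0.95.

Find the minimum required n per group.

n = 18 per group

For power 0.95 need Φ(δ − z_{0.1}) = 0.95, so δ = z_{0.1} + z_{0.05} = 1.282 + 1.645 = 2.926.
δ = d·√(n/2) ⇒ n = 2(δ/d)² = 2 × (2.926 / 1.00)² = 17.13.
Round up to the next whole unit.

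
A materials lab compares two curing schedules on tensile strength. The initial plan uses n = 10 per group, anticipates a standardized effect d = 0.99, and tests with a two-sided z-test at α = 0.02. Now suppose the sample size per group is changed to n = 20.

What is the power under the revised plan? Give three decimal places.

With n = 20 per group: δ = d·√(n/2) = 0.99 × √(20/2) = 3.1307. Critical value z_{0.01} = 2.326.
Revised power = Φ(δ − 2.326) + Φ(−δ − 2.326) = Φ(0.804) + Φ(-5.457) = 0.7894 + 0.0000 = 0.7894.

Power ≈ 0.789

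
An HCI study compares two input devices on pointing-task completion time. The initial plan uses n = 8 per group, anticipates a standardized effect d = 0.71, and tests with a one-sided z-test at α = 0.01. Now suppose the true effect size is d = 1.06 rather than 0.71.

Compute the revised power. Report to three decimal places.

Power ≈ 0.418

With d = 1.06: δ = d·√(n/2) = 1.06 × √(8/2) = 2.1200. Critical value z_{0.01} = 2.326.
Revised power = Φ(δ − 2.326) = Φ(-0.206) = 0.4183.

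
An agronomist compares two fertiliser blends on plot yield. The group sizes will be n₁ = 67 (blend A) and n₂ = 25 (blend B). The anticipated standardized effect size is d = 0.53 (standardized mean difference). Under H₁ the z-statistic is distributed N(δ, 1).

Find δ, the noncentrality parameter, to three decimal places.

δ = d / √(1/n₁ + 1/n₂) = 0.53 / √(1/67 + 1/25) = 2.2615

δ ≈ 2.261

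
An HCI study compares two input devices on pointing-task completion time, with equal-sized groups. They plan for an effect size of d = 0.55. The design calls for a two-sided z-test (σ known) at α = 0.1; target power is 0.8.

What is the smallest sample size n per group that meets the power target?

n = 41 per group

For power 0.8 need Φ(δ − z_{0.05}) = 0.8, so δ = z_{0.05} + z_{0.20} = 1.645 + 0.842 = 2.486.
(Ignoring the negligible lower-tail rejection probability gives the usual closed-form inversion.)
δ = d·√(n/2) ⇒ n = 2(δ/d)² = 2 × (2.486 / 0.55)² = 40.88.
Round up to the next whole unit.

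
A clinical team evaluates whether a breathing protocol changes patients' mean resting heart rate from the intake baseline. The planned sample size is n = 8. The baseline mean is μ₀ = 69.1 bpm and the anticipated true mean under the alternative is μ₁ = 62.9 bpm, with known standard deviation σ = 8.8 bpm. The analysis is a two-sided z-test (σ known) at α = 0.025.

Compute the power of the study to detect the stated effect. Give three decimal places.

Standardized effect: d = |μ₁ − μ₀| / σ = |62.9 − 69.1| / 8.8 = 0.7045
Noncentrality parameter: δ = d·√n = 0.7045 × √8 = 1.9928
Two-sided α = 0.025 → critical value z_{0.0125} = 2.241.
Power = Φ(δ − 2.241) + Φ(−δ − 2.241) = Φ(-0.249) + Φ(-4.234) = 0.4018 + 0.0000 = 0.4018.

Power ≈ 0.402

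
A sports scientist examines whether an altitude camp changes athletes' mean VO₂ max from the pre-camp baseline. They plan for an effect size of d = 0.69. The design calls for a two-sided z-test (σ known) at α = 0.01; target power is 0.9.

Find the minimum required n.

For power 0.9 need Φ(δ − z_{0.005}) = 0.9, so δ = z_{0.005} + z_{0.10} = 2.576 + 1.282 = 3.857.
(Ignoring the negligible lower-tail rejection probability gives the usual closed-form inversion.)
δ = d·√n ⇒ n = (δ/d)² = (3.857 / 0.69)² = 31.25.
Round up to the next whole unit.

n = 32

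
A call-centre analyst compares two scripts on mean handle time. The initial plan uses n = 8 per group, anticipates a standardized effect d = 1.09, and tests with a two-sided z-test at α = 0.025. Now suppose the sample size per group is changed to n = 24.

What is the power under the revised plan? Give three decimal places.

With n = 24 per group: δ = d·√(n/2) = 1.09 × √(24/2) = 3.7759. Critical value z_{0.0125} = 2.241.
Revised power = Φ(δ − 2.241) + Φ(−δ − 2.241) = Φ(1.534) + Φ(-6.017) = 0.9375 + 0.0000 = 0.9375.

Power ≈ 0.938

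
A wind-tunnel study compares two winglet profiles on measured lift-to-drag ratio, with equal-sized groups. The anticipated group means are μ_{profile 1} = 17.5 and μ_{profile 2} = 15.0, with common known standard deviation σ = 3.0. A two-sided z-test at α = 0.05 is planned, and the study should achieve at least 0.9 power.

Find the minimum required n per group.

Standardized effect: d = |μ_{profile 1} − μ_{profile 2}| / σ = |17.5 − 15.0| / 3.0 = 0.8333
Set Φ(δ − 1.960) = 0.9; then δ − 1.960 = Φ⁻¹(0.9) = 1.282, giving δ = 3.242.
(For δ > 0 the lower-tail rejection region contributes negligibly to power, so the one-term inversion is standard.)
δ = d·√(n/2) ⇒ n = 2(δ/d)² = 2 × (3.242 / 0.8333)² = 30.26.
Rounding up, n = 31 per group.

n = 31 per group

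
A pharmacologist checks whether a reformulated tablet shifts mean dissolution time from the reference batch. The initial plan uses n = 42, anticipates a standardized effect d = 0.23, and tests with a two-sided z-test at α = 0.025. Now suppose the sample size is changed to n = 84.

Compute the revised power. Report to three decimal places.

Power ≈ 0.447

With n = 84: δ = d·√n = 0.23 × √84 = 2.1080. Critical value z_{0.0125} = 2.241.
Revised power = Φ(δ − 2.241) + Φ(−δ − 2.241) = Φ(-0.133) + Φ(-4.349) = 0.4469 + 0.0000 = 0.4469.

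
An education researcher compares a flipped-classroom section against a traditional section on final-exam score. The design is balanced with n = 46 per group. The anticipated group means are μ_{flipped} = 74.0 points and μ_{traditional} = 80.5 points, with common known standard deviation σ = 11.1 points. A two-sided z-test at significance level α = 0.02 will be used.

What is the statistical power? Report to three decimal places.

Power ≈ 0.685

Standardized effect: d = |μ_{flipped} − μ_{traditional}| / σ = |74.0 − 80.5| / 11.1 = 0.5856
Noncentrality parameter: δ = d·√(n/2) = 0.5856 × √(46/2) = 2.8084
Two-sided α = 0.02 → critical value z_{0.01} = 2.326.
Power = Φ(δ − 2.326) + Φ(−δ − 2.326) = Φ(0.482) + Φ(-5.135) = 0.6851 + 0.0000 = 0.6851.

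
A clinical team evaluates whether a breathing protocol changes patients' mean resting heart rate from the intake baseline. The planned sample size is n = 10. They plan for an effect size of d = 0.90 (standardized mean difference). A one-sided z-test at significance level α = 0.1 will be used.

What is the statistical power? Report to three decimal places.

Power ≈ 0.941

Noncentrality parameter: δ = d·√n = 0.90 × √10 = 2.8460
One-sided α = 0.1 → critical value z_{0.1} = 1.282.
Power = P(Z > 1.282 − δ) = Φ(1.564) = 0.9411.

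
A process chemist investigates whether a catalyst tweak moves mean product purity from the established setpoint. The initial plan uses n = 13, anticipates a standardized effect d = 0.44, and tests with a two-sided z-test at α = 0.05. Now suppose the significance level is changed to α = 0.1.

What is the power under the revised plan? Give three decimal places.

Power ≈ 0.477

δ = d·√n = 0.44 × √13 = 1.5864 (unchanged). New critical value: z_{0.05} = 1.645.
Revised power = Φ(δ − 1.645) + Φ(−δ − 1.645) = Φ(-0.058) + Φ(-3.231) = 0.4767 + 0.0006 = 0.4773.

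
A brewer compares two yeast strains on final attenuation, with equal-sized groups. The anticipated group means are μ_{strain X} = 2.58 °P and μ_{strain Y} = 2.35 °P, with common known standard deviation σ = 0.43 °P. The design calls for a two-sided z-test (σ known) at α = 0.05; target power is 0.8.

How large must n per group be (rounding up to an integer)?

Standardized effect: d = |μ_{strain X} − μ_{strain Y}| / σ = |2.58 − 2.35| / 0.43 = 0.5349
For power 0.8 need Φ(δ − z_{0.025}) = 0.8, so δ = z_{0.025} + z_{0.20} = 1.960 + 0.842 = 2.802.
(Ignoring the negligible lower-tail rejection probability gives the usual closed-form inversion.)
δ = d·√(n/2) ⇒ n = 2(δ/d)² = 2 × (2.802 / 0.5349)² = 54.87.
Round up to the next whole unit.

n = 55 per group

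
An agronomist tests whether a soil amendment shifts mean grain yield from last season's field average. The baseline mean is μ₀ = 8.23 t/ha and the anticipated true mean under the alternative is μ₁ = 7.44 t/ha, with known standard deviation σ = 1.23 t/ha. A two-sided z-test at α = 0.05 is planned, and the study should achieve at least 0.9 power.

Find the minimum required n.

Standardized effect: d = |μ₁ − μ₀| / σ = |7.44 − 8.23| / 1.23 = 0.6423
Set Φ(δ − 1.960) = 0.9; then δ − 1.960 = Φ⁻¹(0.9) = 1.282, giving δ = 3.242.
(For δ > 0 the lower-tail rejection region contributes negligibly to power, so the one-term inversion is standard.)
δ = d·√n ⇒ n = (δ/d)² = (3.242 / 0.6423)² = 25.47.
Round up to the next whole unit.

n = 26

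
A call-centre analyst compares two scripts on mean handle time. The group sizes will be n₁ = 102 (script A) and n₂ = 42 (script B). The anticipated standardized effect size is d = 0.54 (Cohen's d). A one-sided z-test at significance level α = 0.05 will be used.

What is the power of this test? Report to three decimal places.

Noncentrality parameter: δ = d / √(1/n₁ + 1/n₂) = 0.54 / √(1/102 + 1/42) = 2.9454
Critical value for a one-sided test at α = 0.05: z_α = 1.645.
Power = P(Z > 1.645 − δ) = Φ(1.300) = 0.9033.

Power ≈ 0.903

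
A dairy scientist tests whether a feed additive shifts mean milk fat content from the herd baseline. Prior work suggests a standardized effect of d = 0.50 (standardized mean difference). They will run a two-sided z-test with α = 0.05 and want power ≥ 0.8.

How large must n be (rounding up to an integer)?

For power 0.8 need Φ(δ − z_{0.025}) = 0.8, so δ = z_{0.025} + z_{0.20} = 1.960 + 0.842 = 2.802.
(Ignoring the negligible lower-tail rejection probability gives the usual closed-form inversion.)
δ = d·√n ⇒ n = (δ/d)² = (2.802 / 0.50)² = 31.40.
Round up to the next whole unit.

n = 32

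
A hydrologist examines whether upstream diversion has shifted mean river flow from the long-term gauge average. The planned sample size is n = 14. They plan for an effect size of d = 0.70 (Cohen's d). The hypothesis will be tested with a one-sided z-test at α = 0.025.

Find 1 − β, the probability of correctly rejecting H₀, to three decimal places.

Power ≈ 0.745

Noncentrality parameter: δ = d·√n = 0.70 × √14 = 2.6192
Critical value for a one-sided test at α = 0.025: z_α = 1.960.
Power = Φ(δ − 1.960) = Φ(0.659) = 0.7451.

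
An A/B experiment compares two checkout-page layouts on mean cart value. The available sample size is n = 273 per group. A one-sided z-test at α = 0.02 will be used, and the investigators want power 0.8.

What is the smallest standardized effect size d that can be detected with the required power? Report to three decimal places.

d ≈ 0.248

Required noncentrality: δ = z_{0.02} + z_{0.20} = 2.054 + 0.842 = 2.895.
δ = d·√(n/2) ⇒ d = δ/√(n/2) = 2.895/√(273/2) = 0.2478.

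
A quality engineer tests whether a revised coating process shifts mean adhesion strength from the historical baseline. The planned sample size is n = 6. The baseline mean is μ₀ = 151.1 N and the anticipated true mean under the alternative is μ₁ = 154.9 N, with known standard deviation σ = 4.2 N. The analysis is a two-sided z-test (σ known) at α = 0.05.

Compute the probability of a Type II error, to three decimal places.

Standardized effect: d = |μ₁ − μ₀| / σ = |154.9 − 151.1| / 4.2 = 0.9048
Noncentrality parameter: λ = d·√n = 0.9048 × √6 = 2.2162
Critical value for a two-sided test at α = 0.05: z_{α/2} = 1.960.
Power = Φ(λ − 1.960) + Φ(−λ − 1.960) = Φ(0.256) + Φ(-4.176) = 0.6011 + 0.0000 = 0.6011.
Type II error: β = 1 − power = 1 − 0.6011 = 0.3989.

β ≈ 0.399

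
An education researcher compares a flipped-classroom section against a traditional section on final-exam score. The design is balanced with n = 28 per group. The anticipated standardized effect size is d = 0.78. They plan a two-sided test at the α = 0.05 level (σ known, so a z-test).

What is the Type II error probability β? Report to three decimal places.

Noncentrality parameter: λ = d·√(n/2) = 0.78 × √(28/2) = 2.9185
Critical value for a two-sided test at α = 0.05: z_{α/2} = 1.960.
Power = Φ(λ − 1.960) + Φ(−λ − 1.960) = Φ(0.959) + Φ(-4.878) = 0.8311 + 0.0000 = 0.8311.
Type II error: β = 1 − power = 1 − 0.8311 = 0.1689.

β ≈ 0.169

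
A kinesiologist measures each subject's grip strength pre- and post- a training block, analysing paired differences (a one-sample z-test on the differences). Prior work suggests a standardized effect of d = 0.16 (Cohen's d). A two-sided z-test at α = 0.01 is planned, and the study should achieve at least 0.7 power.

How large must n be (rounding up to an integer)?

n = 376

For power 0.7 need Φ(δ − z_{0.005}) = 0.7, so δ = z_{0.005} + z_{0.30} = 2.576 + 0.524 = 3.100.
(Ignoring the negligible lower-tail rejection probability gives the usual closed-form inversion.)
δ = d·√n ⇒ n = (δ/d)² = (3.100 / 0.16)² = 375.45.
Rounding up, n = 376.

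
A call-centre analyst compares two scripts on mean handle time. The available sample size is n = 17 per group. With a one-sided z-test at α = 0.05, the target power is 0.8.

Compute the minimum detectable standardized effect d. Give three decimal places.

d ≈ 0.853

Need Φ(δ − 1.645) = 0.8, so δ = 1.645 + 0.842 = 2.486.
δ = d·√(n/2) ⇒ d = δ/√(n/2) = 2.486/√(17/2) = 0.8529.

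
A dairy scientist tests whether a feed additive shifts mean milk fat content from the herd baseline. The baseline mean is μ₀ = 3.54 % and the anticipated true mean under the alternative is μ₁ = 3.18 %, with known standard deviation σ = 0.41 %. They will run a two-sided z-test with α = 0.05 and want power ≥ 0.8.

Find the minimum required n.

n = 11

Standardized effect: d = |μ₁ − μ₀| / σ = |3.18 − 3.54| / 0.41 = 0.8780
Set Φ(δ − 1.960) = 0.8; then δ − 1.960 = Φ⁻¹(0.8) = 0.842, giving δ = 2.802.
(For δ > 0 the lower-tail rejection region contributes negligibly to power, so the one-term inversion is standard.)
δ = d·√n ⇒ n = (δ/d)² = (2.802 / 0.8780)² = 10.18.
Rounding up, n = 11.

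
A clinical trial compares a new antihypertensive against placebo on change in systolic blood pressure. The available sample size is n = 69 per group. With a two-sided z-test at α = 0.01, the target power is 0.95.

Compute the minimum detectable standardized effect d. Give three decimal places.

Required noncentrality: δ = z_{0.005} + z_{0.05} = 2.576 + 1.645 = 4.221.
(Lower-tail contribution to power is negligible for δ > 0.)
δ = d·√(n/2) ⇒ d = δ/√(n/2) = 4.221/√(69/2) = 0.7186.

d ≈ 0.719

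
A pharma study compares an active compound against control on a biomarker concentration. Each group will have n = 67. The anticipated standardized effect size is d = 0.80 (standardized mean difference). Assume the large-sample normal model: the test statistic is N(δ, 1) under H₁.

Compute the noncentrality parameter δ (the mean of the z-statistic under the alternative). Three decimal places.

The noncentrality parameter scales effect size by the design's sample-size factor: δ = d·√(n/2) = 0.80 × √(67/2) = 4.6303

δ ≈ 4.630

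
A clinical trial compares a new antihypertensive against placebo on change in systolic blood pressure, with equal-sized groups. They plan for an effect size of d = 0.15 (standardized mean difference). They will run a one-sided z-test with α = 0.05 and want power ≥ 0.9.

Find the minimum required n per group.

Set Φ(δ − 1.645) = 0.9; then δ − 1.645 = Φ⁻¹(0.9) = 1.282, giving δ = 2.926.
δ = d·√(n/2) ⇒ n = 2(δ/d)² = 2 × (2.926 / 0.15)² = 761.23.
Rounding up, n = 762 per group.

n = 762 per group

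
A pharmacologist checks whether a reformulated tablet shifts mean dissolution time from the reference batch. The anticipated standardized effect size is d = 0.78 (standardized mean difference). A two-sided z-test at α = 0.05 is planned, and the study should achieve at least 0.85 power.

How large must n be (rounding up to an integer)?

n = 15

For power 0.85 need Φ(δ − z_{0.025}) = 0.85, so δ = z_{0.025} + z_{0.15} = 1.960 + 1.036 = 2.996.
(Ignoring the negligible lower-tail rejection probability gives the usual closed-form inversion.)
δ = d·√n ⇒ n = (δ/d)² = (2.996 / 0.78)² = 14.76.
Rounding up, n = 15.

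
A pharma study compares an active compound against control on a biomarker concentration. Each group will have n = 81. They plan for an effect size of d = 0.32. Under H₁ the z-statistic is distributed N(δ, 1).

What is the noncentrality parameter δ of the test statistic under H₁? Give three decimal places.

The noncentrality parameter scales effect size by the design's sample-size factor: δ = d·√(n/2) = 0.32 × √(81/2) = 2.0365

δ ≈ 2.036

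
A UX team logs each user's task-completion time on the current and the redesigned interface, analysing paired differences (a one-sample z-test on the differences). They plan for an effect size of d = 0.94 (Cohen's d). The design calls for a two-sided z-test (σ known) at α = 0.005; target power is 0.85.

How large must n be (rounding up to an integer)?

n = 17

For power 0.85 need Φ(δ − z_{0.0025}) = 0.85, so δ = z_{0.0025} + z_{0.15} = 2.807 + 1.036 = 3.843.
(For δ > 0 the lower-tail rejection region contributes negligibly to power, so the one-term inversion is standard.)
δ = d·√n ⇒ n = (δ/d)² = (3.843 / 0.94)² = 16.72.
Rounding up, n = 17.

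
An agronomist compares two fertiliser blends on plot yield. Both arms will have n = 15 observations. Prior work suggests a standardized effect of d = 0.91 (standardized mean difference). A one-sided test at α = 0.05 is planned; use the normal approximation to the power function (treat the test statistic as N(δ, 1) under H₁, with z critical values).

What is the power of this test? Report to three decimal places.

Noncentrality parameter: δ = d·√(n/2) = 0.91 × √(15/2) = 2.4921
One-sided α = 0.05 → critical value z_{0.05} = 1.645.
Power = Φ(δ − 1.645) = Φ(0.847) = 0.8016.

Power ≈ 0.802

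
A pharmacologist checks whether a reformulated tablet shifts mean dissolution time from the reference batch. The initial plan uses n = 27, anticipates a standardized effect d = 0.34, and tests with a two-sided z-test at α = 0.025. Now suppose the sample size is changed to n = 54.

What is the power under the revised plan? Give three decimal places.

Power ≈ 0.601

With n = 54: δ = d·√n = 0.34 × √54 = 2.4985. Critical value z_{0.0125} = 2.241.
Revised power = Φ(δ − 2.241) + Φ(−δ − 2.241) = Φ(0.257) + Φ(-4.740) = 0.6014 + 0.0000 = 0.6014.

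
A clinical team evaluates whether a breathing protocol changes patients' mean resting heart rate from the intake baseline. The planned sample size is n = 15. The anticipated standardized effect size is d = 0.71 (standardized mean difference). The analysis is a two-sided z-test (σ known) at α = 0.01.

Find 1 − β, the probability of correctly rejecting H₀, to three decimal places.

Power ≈ 0.569

Noncentrality parameter: δ = d·√n = 0.71 × √15 = 2.7498
Critical value for a two-sided test at α = 0.01: z_{α/2} = 2.576.
Power = Φ(δ − 2.576) + Φ(−δ − 2.576) = Φ(0.174) + Φ(-5.326) = 0.5691 + 0.0000 = 0.5691.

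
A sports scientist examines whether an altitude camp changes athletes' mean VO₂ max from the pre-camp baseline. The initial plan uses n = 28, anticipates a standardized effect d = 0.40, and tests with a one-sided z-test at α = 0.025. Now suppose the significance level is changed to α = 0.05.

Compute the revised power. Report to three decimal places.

δ = d·√n = 0.40 × √28 = 2.1166 (unchanged). New critical value: z_{0.05} = 1.645.
Revised power = Φ(δ − 1.645) = Φ(0.472) = 0.6814.

Power ≈ 0.681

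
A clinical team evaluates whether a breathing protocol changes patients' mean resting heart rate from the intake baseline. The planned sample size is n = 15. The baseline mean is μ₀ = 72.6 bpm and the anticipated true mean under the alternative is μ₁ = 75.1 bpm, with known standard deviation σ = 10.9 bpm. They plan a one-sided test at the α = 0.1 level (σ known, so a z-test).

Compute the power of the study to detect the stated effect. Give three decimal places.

Standardized effect: d = |μ₁ − μ₀| / σ = |75.1 − 72.6| / 10.9 = 0.2294
Noncentrality parameter: δ = d·√n = 0.2294 × √15 = 0.8883
Critical value for a one-sided test at α = 0.1: z_α = 1.282.
Power = Φ(δ − 1.282) = Φ(-0.393) = 0.3471.

Power ≈ 0.347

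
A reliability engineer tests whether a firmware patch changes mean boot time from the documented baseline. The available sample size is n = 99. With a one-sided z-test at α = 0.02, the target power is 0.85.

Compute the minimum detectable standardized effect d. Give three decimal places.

d ≈ 0.311

Need Φ(δ − 2.054) = 0.85, so δ = 2.054 + 1.036 = 3.090.
δ = d·√n ⇒ d = δ/√n = 3.090/√99 = 0.3106.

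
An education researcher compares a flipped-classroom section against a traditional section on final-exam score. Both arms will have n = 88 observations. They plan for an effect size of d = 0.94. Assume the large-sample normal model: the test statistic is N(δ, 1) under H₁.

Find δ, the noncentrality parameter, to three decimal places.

δ = d·√(n/2) = 0.94 × √(88/2) = 6.2353

δ ≈ 6.235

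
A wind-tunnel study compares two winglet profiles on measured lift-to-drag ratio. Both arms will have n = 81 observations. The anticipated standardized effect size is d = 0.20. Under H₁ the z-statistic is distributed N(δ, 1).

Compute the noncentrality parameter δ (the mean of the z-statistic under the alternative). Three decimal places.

δ ≈ 1.273

δ = d·√(n/2) = 0.20 × √(81/2) = 1.2728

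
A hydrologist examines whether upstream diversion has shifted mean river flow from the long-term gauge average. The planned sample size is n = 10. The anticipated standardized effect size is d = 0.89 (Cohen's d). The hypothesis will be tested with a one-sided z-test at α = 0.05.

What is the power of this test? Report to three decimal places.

Power ≈ 0.879

Noncentrality parameter: δ = d·√n = 0.89 × √10 = 2.8144
Critical value for a one-sided test at α = 0.05: z_α = 1.645.
Power = Φ(δ − 1.645) = Φ(1.170) = 0.8789.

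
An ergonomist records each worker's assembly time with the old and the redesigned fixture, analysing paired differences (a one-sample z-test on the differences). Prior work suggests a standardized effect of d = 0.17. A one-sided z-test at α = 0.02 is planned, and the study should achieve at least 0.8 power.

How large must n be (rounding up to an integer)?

n = 291

For power 0.8 need Φ(δ − z_{0.02}) = 0.8, so δ = z_{0.02} + z_{0.20} = 2.054 + 0.842 = 2.895.
δ = d·√n ⇒ n = (δ/d)² = (2.895 / 0.17)² = 290.08.
Round up to the next whole unit.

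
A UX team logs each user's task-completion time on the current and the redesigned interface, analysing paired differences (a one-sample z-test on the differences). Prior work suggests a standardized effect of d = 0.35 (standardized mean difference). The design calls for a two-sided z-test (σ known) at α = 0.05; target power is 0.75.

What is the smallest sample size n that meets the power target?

Set Φ(δ − 1.960) = 0.75; then δ − 1.960 = Φ⁻¹(0.75) = 0.674, giving δ = 2.634.
(For δ > 0 the lower-tail rejection region contributes negligibly to power, so the one-term inversion is standard.)
δ = d·√n ⇒ n = (δ/d)² = (2.634 / 0.35)² = 56.66.
Rounding up, n = 57.

n = 57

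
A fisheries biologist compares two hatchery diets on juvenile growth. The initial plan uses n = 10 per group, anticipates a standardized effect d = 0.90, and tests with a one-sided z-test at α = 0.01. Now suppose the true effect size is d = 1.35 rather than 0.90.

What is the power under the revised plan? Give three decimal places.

Power ≈ 0.756

With d = 1.35: δ = d·√(n/2) = 1.35 × √(10/2) = 3.0187. Critical value z_{0.01} = 2.326.
Revised power = P(Z > 2.326 − δ) = Φ(0.692) = 0.7556.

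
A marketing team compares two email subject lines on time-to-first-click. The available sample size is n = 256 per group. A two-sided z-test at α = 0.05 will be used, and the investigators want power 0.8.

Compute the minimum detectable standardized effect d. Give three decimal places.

Need Φ(δ − 1.960) = 0.8, so δ = 1.960 + 0.842 = 2.802.
(The second rejection-region term Φ(−δ − z_{α/2}) is negligible and dropped.)
δ = d·√(n/2) ⇒ d = δ/√(n/2) = 2.802/√(256/2) = 0.2476.

d ≈ 0.248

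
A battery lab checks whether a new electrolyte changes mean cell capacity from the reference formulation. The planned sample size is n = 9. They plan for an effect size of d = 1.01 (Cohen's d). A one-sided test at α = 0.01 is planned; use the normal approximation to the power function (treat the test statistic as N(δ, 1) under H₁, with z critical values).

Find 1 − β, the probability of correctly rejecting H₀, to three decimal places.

Power ≈ 0.759

Noncentrality parameter: δ = d·√n = 1.01 × √9 = 3.0300
Critical value for a one-sided test at α = 0.01: z_α = 2.326.
Power = P(Z > 2.326 − δ) = Φ(0.704) = 0.7592.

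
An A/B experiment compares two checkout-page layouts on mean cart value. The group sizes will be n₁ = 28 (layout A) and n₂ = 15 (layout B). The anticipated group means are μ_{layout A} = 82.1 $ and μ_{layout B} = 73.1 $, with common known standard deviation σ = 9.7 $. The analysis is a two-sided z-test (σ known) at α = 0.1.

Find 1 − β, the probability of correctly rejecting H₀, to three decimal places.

Power ≈ 0.895

Standardized effect: d = |μ_{layout A} − μ_{layout B}| / σ = |82.1 − 73.1| / 9.7 = 0.9278
Noncentrality parameter: δ = d / √(1/n₁ + 1/n₂) = 0.9278 / √(1/28 + 1/15) = 2.8998
Critical value for a two-sided test at α = 0.1: z_{α/2} = 1.645.
Power = Φ(δ − 1.645) + Φ(−δ − 1.645) = Φ(1.255) + Φ(-4.545) = 0.8952 + 0.0000 = 0.8952.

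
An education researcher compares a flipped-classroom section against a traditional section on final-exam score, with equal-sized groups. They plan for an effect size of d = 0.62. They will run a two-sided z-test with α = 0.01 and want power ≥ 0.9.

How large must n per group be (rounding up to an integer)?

Set Φ(δ − 2.576) = 0.9; then δ − 2.576 = Φ⁻¹(0.9) = 1.282, giving δ = 3.857.
(Ignoring the negligible lower-tail rejection probability gives the usual closed-form inversion.)
δ = d·√(n/2) ⇒ n = 2(δ/d)² = 2 × (3.857 / 0.62)² = 77.42.
Rounding up, n = 78 per group.

n = 78 per group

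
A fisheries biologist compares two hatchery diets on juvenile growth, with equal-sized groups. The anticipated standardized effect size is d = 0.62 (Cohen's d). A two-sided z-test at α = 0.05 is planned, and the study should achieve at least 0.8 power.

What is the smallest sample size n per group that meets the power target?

n = 41 per group

Set Φ(δ − 1.960) = 0.8; then δ − 1.960 = Φ⁻¹(0.8) = 0.842, giving δ = 2.802.
(The Φ(−δ − z_{α/2}) term is vanishingly small for δ > 0 and is dropped in the standard sample-size formula.)
δ = d·√(n/2) ⇒ n = 2(δ/d)² = 2 × (2.802 / 0.62)² = 40.84.
Rounding up, n = 41 per group.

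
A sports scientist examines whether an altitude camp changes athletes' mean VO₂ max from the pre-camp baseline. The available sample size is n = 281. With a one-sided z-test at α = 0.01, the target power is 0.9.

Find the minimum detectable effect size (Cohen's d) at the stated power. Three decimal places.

Required noncentrality: δ = z_{0.01} + z_{0.10} = 2.326 + 1.282 = 3.608.
δ = d·√n ⇒ d = δ/√n = 3.608/√281 = 0.2152.

d ≈ 0.215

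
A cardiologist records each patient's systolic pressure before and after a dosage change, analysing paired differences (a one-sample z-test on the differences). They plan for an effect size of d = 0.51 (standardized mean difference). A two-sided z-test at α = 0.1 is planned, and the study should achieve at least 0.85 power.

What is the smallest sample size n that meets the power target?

For power 0.85 need Φ(δ − z_{0.05}) = 0.85, so δ = z_{0.05} + z_{0.15} = 1.645 + 1.036 = 2.681.
(Ignoring the negligible lower-tail rejection probability gives the usual closed-form inversion.)
δ = d·√n ⇒ n = (δ/d)² = (2.681 / 0.51)² = 27.64.
Round up to the next whole unit.

n = 28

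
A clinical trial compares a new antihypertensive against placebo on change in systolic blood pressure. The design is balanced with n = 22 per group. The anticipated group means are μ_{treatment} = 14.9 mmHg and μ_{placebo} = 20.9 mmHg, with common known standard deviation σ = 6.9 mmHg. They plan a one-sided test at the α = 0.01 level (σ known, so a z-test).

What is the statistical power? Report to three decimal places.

Standardized effect: d = |μ_{treatment} − μ_{placebo}| / σ = |14.9 − 20.9| / 6.9 = 0.8696
Noncentrality parameter: δ = d·√(n/2) = 0.8696 × √(22/2) = 2.8840
Critical value for a one-sided test at α = 0.01: z_α = 2.326.
Power = Φ(δ − 2.326) = Φ(0.558) = 0.7115.

Power ≈ 0.711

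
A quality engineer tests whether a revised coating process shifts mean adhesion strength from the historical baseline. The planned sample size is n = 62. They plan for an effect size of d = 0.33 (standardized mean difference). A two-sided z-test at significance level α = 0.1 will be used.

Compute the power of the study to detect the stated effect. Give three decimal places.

Noncentrality parameter: δ = d·√n = 0.33 × √62 = 2.5984
Two-sided α = 0.1 → critical value z_{0.05} = 1.645.
Power = Φ(δ − 1.645) + Φ(−δ − 1.645) = Φ(0.954) + Φ(-4.243) = 0.8298 + 0.0000 = 0.8299.

Power ≈ 0.830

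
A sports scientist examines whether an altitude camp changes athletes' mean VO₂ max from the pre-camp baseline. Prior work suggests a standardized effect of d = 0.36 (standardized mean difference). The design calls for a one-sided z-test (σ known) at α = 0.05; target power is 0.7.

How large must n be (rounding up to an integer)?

For power 0.7 need Φ(δ − z_{0.05}) = 0.7, so δ = z_{0.05} + z_{0.30} = 1.645 + 0.524 = 2.169.
δ = d·√n ⇒ n = (δ/d)² = (2.169 / 0.36)² = 36.31.
Round up to the next whole unit.

n = 37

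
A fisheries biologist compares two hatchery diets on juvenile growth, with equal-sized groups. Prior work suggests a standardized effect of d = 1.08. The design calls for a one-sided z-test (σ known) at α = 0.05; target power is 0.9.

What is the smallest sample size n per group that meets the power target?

Set Φ(δ − 1.645) = 0.9; then δ − 1.645 = Φ⁻¹(0.9) = 1.282, giving δ = 2.926.
δ = d·√(n/2) ⇒ n = 2(δ/d)² = 2 × (2.926 / 1.08)² = 14.68.
Rounding up, n = 15 per group.

n = 15 per group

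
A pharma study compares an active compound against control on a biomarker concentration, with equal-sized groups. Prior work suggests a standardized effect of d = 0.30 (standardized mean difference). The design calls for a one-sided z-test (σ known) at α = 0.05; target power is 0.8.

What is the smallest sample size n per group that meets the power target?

n = 138 per group

Set Φ(δ − 1.645) = 0.8; then δ − 1.645 = Φ⁻¹(0.8) = 0.842, giving δ = 2.486.
δ = d·√(n/2) ⇒ n = 2(δ/d)² = 2 × (2.486 / 0.30)² = 137.39.
Round up to the next whole unit.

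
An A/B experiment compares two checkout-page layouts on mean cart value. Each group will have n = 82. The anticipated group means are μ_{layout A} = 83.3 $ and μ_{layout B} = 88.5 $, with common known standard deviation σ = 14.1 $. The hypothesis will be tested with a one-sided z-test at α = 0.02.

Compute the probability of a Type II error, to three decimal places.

Standardized effect: d = |μ_{layout A} − μ_{layout B}| / σ = |83.3 − 88.5| / 14.1 = 0.3688
Noncentrality parameter: δ = d·√(n/2) = 0.3688 × √(82/2) = 2.3614
Critical value for a one-sided test at α = 0.02: z_α = 2.054.
Power = Φ(δ − 2.054) = Φ(0.308) = 0.6208.
Type II error: β = 1 − power = 1 − 0.6208 = 0.3792.

β ≈ 0.379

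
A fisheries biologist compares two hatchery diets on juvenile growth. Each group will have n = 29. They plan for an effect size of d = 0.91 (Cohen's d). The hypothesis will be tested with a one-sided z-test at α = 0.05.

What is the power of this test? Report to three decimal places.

Noncentrality parameter: δ = d·√(n/2) = 0.91 × √(29/2) = 3.4652
Critical value for a one-sided test at α = 0.05: z_α = 1.645.
Power = Φ(δ − 1.645) = Φ(1.820) = 0.9656.

Power ≈ 0.966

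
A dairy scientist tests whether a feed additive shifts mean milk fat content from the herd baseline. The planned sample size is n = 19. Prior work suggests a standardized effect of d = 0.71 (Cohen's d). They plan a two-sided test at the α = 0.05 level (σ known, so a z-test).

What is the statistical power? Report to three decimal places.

Power ≈ 0.872

Noncentrality parameter: δ = d·√n = 0.71 × √19 = 3.0948
Critical value for a two-sided test at α = 0.05: z_{α/2} = 1.960.
Power = Φ(δ − 1.960) + Φ(−δ − 1.960) = Φ(1.135) + Φ(-5.055) = 0.8718 + 0.0000 = 0.8718.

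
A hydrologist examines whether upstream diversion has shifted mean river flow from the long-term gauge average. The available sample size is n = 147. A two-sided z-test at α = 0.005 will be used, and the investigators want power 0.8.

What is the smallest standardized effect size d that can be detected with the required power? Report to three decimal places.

Required noncentrality: δ = z_{0.0025} + z_{0.20} = 2.807 + 0.842 = 3.649.
(The second rejection-region term Φ(−δ − z_{α/2}) is negligible and dropped.)
δ = d·√n ⇒ d = δ/√n = 3.649/√147 = 0.3009.

d ≈ 0.301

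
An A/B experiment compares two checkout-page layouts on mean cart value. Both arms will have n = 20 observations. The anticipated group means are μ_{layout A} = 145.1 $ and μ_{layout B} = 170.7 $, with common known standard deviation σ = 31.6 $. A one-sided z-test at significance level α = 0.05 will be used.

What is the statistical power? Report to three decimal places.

Standardized effect: d = |μ_{layout A} − μ_{layout B}| / σ = |145.1 − 170.7| / 31.6 = 0.8101
Noncentrality parameter: δ = d·√(n/2) = 0.8101 × √(20/2) = 2.5618
One-sided α = 0.05 → critical value z_{0.05} = 1.645.
Power = P(Z > 1.645 − δ) = Φ(0.917) = 0.8204.

Power ≈ 0.820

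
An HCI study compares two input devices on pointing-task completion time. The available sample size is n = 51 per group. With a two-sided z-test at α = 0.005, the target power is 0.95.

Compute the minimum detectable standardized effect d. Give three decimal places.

Need Φ(δ − 2.807) = 0.95, so δ = 2.807 + 1.645 = 4.452.
(The second rejection-region term Φ(−δ − z_{α/2}) is negligible and dropped.)
δ = d·√(n/2) ⇒ d = δ/√(n/2) = 4.452/√(51/2) = 0.8816.

d ≈ 0.882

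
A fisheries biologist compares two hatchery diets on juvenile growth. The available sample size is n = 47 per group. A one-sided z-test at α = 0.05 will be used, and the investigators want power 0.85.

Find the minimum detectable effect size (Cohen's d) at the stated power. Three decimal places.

d ≈ 0.553

Required noncentrality: δ = z_{0.05} + z_{0.15} = 1.645 + 1.036 = 2.681.
δ = d·√(n/2) ⇒ d = δ/√(n/2) = 2.681/√(47/2) = 0.5531.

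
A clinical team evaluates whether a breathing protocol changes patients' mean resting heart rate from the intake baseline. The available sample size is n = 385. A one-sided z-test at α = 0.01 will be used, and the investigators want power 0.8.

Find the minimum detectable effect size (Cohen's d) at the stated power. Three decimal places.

Required noncentrality: δ = z_{0.01} + z_{0.20} = 2.326 + 0.842 = 3.168.
δ = d·√n ⇒ d = δ/√n = 3.168/√385 = 0.1615.

d ≈ 0.161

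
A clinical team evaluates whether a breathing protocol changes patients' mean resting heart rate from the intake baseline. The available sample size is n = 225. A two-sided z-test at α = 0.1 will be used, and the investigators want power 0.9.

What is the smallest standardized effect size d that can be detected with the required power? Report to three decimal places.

d ≈ 0.195

Need Φ(δ − 1.645) = 0.9, so δ = 1.645 + 1.282 = 2.926.
(The second rejection-region term Φ(−δ − z_{α/2}) is negligible and dropped.)
δ = d·√n ⇒ d = δ/√n = 2.926/√225 = 0.1951.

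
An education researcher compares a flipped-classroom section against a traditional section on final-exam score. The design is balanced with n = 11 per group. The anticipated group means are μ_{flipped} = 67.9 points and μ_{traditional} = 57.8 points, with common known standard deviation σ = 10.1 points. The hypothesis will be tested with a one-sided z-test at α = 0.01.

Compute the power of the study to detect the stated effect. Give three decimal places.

Power ≈ 0.508

Standardized effect: d = |μ_{flipped} − μ_{traditional}| / σ = |67.9 − 57.8| / 10.1 = 1.0000
Noncentrality parameter: δ = d·√(n/2) = 1.0000 × √(11/2) = 2.3452
Critical value for a one-sided test at α = 0.01: z_α = 2.326.
Power = P(Z > 2.326 − δ) = Φ(0.019) = 0.5075.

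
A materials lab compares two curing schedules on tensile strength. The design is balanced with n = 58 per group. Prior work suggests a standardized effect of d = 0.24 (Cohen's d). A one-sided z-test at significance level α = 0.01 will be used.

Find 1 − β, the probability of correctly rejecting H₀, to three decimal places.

Power ≈ 0.151

Noncentrality parameter: δ = d·√(n/2) = 0.24 × √(58/2) = 1.2924
One-sided α = 0.01 → critical value z_{0.01} = 2.326.
Power = Φ(δ − 2.326) = Φ(-1.034) = 0.1506.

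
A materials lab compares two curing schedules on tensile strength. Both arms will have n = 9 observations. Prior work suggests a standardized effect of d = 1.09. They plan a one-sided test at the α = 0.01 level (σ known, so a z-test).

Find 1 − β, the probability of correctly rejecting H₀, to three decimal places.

Noncentrality parameter: δ = d·√(n/2) = 1.09 × √(9/2) = 2.3122
Critical value for a one-sided test at α = 0.01: z_α = 2.326.
Power = Φ(δ − 2.326) = Φ(-0.014) = 0.4944.

Power ≈ 0.494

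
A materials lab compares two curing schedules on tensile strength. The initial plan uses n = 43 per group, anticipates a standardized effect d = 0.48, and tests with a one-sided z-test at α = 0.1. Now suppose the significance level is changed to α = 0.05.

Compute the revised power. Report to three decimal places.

δ = d·√(n/2) = 0.48 × √(43/2) = 2.2257 (unchanged). New critical value: z_{0.05} = 1.645.
Revised power = P(Z > 1.645 − δ) = Φ(0.581) = 0.7193.

Power ≈ 0.719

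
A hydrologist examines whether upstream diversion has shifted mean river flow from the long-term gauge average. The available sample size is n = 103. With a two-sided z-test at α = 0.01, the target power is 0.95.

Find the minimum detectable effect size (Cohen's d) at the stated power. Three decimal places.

d ≈ 0.416

Required noncentrality: δ = z_{0.005} + z_{0.05} = 2.576 + 1.645 = 4.221.
(The second rejection-region term Φ(−δ − z_{α/2}) is negligible and dropped.)
δ = d·√n ⇒ d = δ/√n = 4.221/√103 = 0.4159.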